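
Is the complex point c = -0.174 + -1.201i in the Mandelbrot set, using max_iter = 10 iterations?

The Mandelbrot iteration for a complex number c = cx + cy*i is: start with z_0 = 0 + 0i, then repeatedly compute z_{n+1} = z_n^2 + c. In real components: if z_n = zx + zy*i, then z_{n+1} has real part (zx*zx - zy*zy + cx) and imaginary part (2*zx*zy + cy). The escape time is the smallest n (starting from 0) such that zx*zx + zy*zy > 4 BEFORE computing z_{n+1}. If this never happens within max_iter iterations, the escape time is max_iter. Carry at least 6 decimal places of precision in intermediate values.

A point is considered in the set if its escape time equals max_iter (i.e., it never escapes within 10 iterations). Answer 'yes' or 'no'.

z_0 = 0 + 0i, c = -0.1740 + -1.2010i
Iter 1: z = -0.1740 + -1.2010i, |z|^2 = 1.4727
Iter 2: z = -1.5861 + -0.7831i, |z|^2 = 3.1290
Iter 3: z = 1.7286 + 1.2830i, |z|^2 = 4.6343
Escaped at iteration 3

Answer: no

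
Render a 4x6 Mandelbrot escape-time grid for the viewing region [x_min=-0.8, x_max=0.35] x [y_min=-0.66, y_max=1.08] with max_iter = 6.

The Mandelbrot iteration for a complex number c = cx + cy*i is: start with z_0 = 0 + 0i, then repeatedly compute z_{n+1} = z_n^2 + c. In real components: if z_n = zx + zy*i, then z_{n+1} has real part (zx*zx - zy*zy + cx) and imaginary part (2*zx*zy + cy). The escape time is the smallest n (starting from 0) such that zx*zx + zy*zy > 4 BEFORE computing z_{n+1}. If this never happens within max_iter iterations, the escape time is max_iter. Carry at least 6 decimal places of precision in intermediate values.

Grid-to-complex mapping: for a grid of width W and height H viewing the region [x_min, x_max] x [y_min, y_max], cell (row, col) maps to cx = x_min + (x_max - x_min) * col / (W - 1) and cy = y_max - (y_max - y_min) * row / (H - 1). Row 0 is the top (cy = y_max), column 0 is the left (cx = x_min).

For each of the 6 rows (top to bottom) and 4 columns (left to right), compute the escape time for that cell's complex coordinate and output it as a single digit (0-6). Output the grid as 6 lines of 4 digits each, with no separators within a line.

Answer: 3453
4665
6666
6666
6666
5666

Derivation:
(row=0, col=0): c = -0.8000 + 1.0800i → escape time 3
(row=0, col=1): c = -0.4167 + 1.0800i → escape time 4
(row=0, col=2): c = -0.0333 + 1.0800i → escape time 5
(row=0, col=3): c = 0.3500 + 1.0800i → escape time 3
(row=1, col=0): c = -0.8000 + 0.7320i → escape time 4
(row=1, col=1): c = -0.4167 + 0.7320i → escape time 6
(row=1, col=2): c = -0.0333 + 0.7320i → escape time 6
(row=1, col=3): c = 0.3500 + 0.7320i → escape time 5
(row=2, col=0): c = -0.8000 + 0.3840i → escape time 6
(row=2, col=1): c = -0.4167 + 0.3840i → escape time 6
(row=2, col=2): c = -0.0333 + 0.3840i → escape time 6
(row=2, col=3): c = 0.3500 + 0.3840i → escape time 6
(row=3, col=0): c = -0.8000 + 0.0360i → escape time 6
(row=3, col=1): c = -0.4167 + 0.0360i → escape time 6
(row=3, col=2): c = -0.0333 + 0.0360i → escape time 6
(row=3, col=3): c = 0.3500 + 0.0360i → escape time 6
(row=4, col=0): c = -0.8000 + -0.3120i → escape time 6
(row=4, col=1): c = -0.4167 + -0.3120i → escape time 6
(row=4, col=2): c = -0.0333 + -0.3120i → escape time 6
(row=4, col=3): c = 0.3500 + -0.3120i → escape time 6
(row=5, col=0): c = -0.8000 + -0.6600i → escape time 5
(row=5, col=1): c = -0.4167 + -0.6600i → escape time 6
(row=5, col=2): c = -0.0333 + -0.6600i → escape time 6
(row=5, col=3): c = 0.3500 + -0.6600i → escape time 6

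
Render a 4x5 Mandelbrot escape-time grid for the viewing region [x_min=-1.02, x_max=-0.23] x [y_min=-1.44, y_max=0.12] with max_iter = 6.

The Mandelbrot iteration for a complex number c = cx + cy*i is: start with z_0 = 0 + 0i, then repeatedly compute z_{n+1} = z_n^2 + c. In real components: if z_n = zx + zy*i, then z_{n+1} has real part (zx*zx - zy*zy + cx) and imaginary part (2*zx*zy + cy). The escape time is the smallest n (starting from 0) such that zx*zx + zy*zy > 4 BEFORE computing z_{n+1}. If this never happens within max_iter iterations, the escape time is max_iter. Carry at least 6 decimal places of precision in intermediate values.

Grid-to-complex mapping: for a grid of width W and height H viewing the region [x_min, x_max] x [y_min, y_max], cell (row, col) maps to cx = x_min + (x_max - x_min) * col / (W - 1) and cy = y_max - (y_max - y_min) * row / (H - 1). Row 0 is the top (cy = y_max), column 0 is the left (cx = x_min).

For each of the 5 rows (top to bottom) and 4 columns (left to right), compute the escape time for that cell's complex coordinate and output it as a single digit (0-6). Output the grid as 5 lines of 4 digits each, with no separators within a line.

(row=0, col=0): c = -1.0200 + 0.1200i → escape time 6
(row=0, col=1): c = -0.7567 + 0.1200i → escape time 6
(row=0, col=2): c = -0.4933 + 0.1200i → escape time 6
(row=0, col=3): c = -0.2300 + 0.1200i → escape time 6
(row=1, col=0): c = -1.0200 + -0.2700i → escape time 6
(row=1, col=1): c = -0.7567 + -0.2700i → escape time 6
(row=1, col=2): c = -0.4933 + -0.2700i → escape time 6
(row=1, col=3): c = -0.2300 + -0.2700i → escape time 6
(row=2, col=0): c = -1.0200 + -0.6600i → escape time 4
(row=2, col=1): c = -0.7567 + -0.6600i → escape time 5
(row=2, col=2): c = -0.4933 + -0.6600i → escape time 6
(row=2, col=3): c = -0.2300 + -0.6600i → escape time 6
(row=3, col=0): c = -1.0200 + -1.0500i → escape time 3
(row=3, col=1): c = -0.7567 + -1.0500i → escape time 3
(row=3, col=2): c = -0.4933 + -1.0500i → escape time 4
(row=3, col=3): c = -0.2300 + -1.0500i → escape time 6
(row=4, col=0): c = -1.0200 + -1.4400i → escape time 2
(row=4, col=1): c = -0.7567 + -1.4400i → escape time 2
(row=4, col=2): c = -0.4933 + -1.4400i → escape time 2
(row=4, col=3): c = -0.2300 + -1.4400i → escape time 2

Answer: 6666
6666
4566
3346
2222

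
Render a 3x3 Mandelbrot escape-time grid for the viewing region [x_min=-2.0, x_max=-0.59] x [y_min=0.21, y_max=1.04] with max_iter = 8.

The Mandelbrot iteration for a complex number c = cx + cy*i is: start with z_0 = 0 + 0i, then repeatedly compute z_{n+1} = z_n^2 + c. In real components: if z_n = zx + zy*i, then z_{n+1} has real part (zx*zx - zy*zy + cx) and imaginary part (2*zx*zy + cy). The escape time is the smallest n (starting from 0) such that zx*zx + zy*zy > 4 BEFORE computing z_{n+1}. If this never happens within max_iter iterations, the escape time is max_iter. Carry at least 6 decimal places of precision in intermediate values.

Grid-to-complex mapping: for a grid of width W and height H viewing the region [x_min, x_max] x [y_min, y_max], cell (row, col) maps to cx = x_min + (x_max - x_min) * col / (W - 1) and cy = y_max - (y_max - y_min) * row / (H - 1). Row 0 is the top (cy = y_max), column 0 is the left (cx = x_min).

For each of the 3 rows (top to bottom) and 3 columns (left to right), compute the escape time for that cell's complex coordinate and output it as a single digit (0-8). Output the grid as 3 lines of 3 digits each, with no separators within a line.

Answer: 134
138
188

Derivation:
(row=0, col=0): c = -2.0000 + 1.0400i → escape time 1
(row=0, col=1): c = -1.2950 + 1.0400i → escape time 3
(row=0, col=2): c = -0.5900 + 1.0400i → escape time 4
(row=1, col=0): c = -2.0000 + 0.6250i → escape time 1
(row=1, col=1): c = -1.2950 + 0.6250i → escape time 3
(row=1, col=2): c = -0.5900 + 0.6250i → escape time 8
(row=2, col=0): c = -2.0000 + 0.2100i → escape time 1
(row=2, col=1): c = -1.2950 + 0.2100i → escape time 8
(row=2, col=2): c = -0.5900 + 0.2100i → escape time 8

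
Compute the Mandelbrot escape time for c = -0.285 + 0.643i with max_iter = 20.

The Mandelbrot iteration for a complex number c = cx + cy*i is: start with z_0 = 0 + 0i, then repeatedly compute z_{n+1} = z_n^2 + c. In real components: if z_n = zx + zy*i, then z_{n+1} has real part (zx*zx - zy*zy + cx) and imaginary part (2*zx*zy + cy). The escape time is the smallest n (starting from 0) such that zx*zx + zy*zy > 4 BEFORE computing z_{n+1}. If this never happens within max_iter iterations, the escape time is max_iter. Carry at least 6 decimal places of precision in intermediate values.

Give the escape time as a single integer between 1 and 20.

z_0 = 0 + 0i, c = -0.2850 + 0.6430i
Iter 1: z = -0.2850 + 0.6430i, |z|^2 = 0.4947
Iter 2: z = -0.6172 + 0.2765i, |z|^2 = 0.4574
Iter 3: z = 0.0195 + 0.3017i, |z|^2 = 0.0914
Iter 4: z = -0.3756 + 0.6548i, |z|^2 = 0.5698
Iter 5: z = -0.5726 + 0.1511i, |z|^2 = 0.3507
Iter 6: z = 0.0201 + 0.4700i, |z|^2 = 0.2213
Iter 7: z = -0.5055 + 0.6619i, |z|^2 = 0.6936
Iter 8: z = -0.4676 + -0.0261i, |z|^2 = 0.2193
Iter 9: z = -0.0670 + 0.6674i, |z|^2 = 0.4499
Iter 10: z = -0.7259 + 0.5535i, |z|^2 = 0.8334
Iter 11: z = -0.0644 + -0.1606i, |z|^2 = 0.0299
Iter 12: z = -0.3067 + 0.6637i, |z|^2 = 0.5345
Iter 13: z = -0.6314 + 0.2360i, |z|^2 = 0.4544
Iter 14: z = 0.0580 + 0.3450i, |z|^2 = 0.1224
Iter 15: z = -0.4007 + 0.6830i, |z|^2 = 0.6271
Iter 16: z = -0.5910 + 0.0956i, |z|^2 = 0.3584
Iter 17: z = 0.0551 + 0.5299i, |z|^2 = 0.2839
Iter 18: z = -0.5628 + 0.7014i, |z|^2 = 0.8088
Iter 19: z = -0.4603 + -0.1465i, |z|^2 = 0.2333

Answer: 20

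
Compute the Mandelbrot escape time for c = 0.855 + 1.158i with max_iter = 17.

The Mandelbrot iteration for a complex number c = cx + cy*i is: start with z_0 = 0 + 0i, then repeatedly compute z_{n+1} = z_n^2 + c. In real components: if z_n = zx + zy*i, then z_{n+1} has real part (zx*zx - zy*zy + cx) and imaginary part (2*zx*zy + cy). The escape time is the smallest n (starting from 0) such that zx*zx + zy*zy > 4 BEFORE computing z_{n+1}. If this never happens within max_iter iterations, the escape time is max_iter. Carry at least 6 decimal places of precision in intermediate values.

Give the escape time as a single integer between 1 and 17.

Answer: 2

Derivation:
z_0 = 0 + 0i, c = 0.8550 + 1.1580i
Iter 1: z = 0.8550 + 1.1580i, |z|^2 = 2.0720
Iter 2: z = 0.2451 + 3.1382i, |z|^2 = 9.9082
Escaped at iteration 2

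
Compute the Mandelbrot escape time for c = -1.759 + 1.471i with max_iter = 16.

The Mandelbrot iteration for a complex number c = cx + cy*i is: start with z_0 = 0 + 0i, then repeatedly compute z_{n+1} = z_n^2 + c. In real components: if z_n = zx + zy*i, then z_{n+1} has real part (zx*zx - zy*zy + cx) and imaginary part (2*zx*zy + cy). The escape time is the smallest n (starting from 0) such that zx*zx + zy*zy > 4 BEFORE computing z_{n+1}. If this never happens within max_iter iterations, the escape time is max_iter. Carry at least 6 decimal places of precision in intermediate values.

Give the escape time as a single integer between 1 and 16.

z_0 = 0 + 0i, c = -1.7590 + 1.4710i
Iter 1: z = -1.7590 + 1.4710i, |z|^2 = 5.2579
Escaped at iteration 1

Answer: 1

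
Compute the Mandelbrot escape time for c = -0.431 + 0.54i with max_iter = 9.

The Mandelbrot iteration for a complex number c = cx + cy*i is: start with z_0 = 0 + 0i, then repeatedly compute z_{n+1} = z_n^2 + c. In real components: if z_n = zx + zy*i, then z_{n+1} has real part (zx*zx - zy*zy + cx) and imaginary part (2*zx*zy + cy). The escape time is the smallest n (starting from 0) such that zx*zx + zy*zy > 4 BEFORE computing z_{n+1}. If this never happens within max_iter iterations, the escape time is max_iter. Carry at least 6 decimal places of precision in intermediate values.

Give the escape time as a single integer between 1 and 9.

Answer: 9

Derivation:
z_0 = 0 + 0i, c = -0.4310 + 0.5400i
Iter 1: z = -0.4310 + 0.5400i, |z|^2 = 0.4774
Iter 2: z = -0.5368 + 0.0745i, |z|^2 = 0.2937
Iter 3: z = -0.1484 + 0.4600i, |z|^2 = 0.2336
Iter 4: z = -0.6206 + 0.4035i, |z|^2 = 0.5479
Iter 5: z = -0.2087 + 0.0392i, |z|^2 = 0.0451
Iter 6: z = -0.3890 + 0.5236i, |z|^2 = 0.4255
Iter 7: z = -0.5539 + 0.1326i, |z|^2 = 0.3244
Iter 8: z = -0.1418 + 0.3931i, |z|^2 = 0.1746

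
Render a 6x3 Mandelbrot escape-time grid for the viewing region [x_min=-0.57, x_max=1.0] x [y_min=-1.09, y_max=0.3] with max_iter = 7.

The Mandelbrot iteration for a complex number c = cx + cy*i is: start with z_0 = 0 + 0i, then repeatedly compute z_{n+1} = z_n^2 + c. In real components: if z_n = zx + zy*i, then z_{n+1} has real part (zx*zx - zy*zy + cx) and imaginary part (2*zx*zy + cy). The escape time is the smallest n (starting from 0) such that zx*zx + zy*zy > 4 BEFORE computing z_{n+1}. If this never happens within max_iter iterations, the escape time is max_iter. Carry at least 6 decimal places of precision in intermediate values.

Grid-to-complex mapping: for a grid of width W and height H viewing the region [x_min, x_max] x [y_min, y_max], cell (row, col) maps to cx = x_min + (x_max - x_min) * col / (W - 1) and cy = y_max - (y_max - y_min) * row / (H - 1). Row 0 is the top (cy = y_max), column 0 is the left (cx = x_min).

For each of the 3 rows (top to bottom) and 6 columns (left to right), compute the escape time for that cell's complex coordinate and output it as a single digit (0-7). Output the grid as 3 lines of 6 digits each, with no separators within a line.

Answer: 777732
777732
354222

Derivation:
(row=0, col=0): c = -0.5700 + 0.3000i → escape time 7
(row=0, col=1): c = -0.2560 + 0.3000i → escape time 7
(row=0, col=2): c = 0.0580 + 0.3000i → escape time 7
(row=0, col=3): c = 0.3720 + 0.3000i → escape time 7
(row=0, col=4): c = 0.6860 + 0.3000i → escape time 3
(row=0, col=5): c = 1.0000 + 0.3000i → escape time 2
(row=1, col=0): c = -0.5700 + -0.3950i → escape time 7
(row=1, col=1): c = -0.2560 + -0.3950i → escape time 7
(row=1, col=2): c = 0.0580 + -0.3950i → escape time 7
(row=1, col=3): c = 0.3720 + -0.3950i → escape time 7
(row=1, col=4): c = 0.6860 + -0.3950i → escape time 3
(row=1, col=5): c = 1.0000 + -0.3950i → escape time 2
(row=2, col=0): c = -0.5700 + -1.0900i → escape time 3
(row=2, col=1): c = -0.2560 + -1.0900i → escape time 5
(row=2, col=2): c = 0.0580 + -1.0900i → escape time 4
(row=2, col=3): c = 0.3720 + -1.0900i → escape time 2
(row=2, col=4): c = 0.6860 + -1.0900i → escape time 2
(row=2, col=5): c = 1.0000 + -1.0900i → escape time 2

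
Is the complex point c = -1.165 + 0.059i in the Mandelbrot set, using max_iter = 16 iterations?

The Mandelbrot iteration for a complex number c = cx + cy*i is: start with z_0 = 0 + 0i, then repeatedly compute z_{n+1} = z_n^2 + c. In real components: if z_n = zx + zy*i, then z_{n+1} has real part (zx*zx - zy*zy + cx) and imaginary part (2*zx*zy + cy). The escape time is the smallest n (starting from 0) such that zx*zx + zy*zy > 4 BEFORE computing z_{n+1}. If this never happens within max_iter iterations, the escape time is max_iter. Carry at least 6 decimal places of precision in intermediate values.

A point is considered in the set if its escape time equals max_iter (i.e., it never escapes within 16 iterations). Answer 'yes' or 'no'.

z_0 = 0 + 0i, c = -1.1650 + 0.0590i
Iter 1: z = -1.1650 + 0.0590i, |z|^2 = 1.3607
Iter 2: z = 0.1887 + -0.0785i, |z|^2 = 0.0418
Iter 3: z = -1.1355 + 0.0294i, |z|^2 = 1.2903
Iter 4: z = 0.1236 + -0.0077i, |z|^2 = 0.0153
Iter 5: z = -1.1498 + 0.0571i, |z|^2 = 1.3253
Iter 6: z = 0.1538 + -0.0723i, |z|^2 = 0.0289
Iter 7: z = -1.1466 + 0.0368i, |z|^2 = 1.3160
Iter 8: z = 0.1483 + -0.0253i, |z|^2 = 0.0226
Iter 9: z = -1.1436 + 0.0515i, |z|^2 = 1.3106
Iter 10: z = 0.1403 + -0.0588i, |z|^2 = 0.0231
Iter 11: z = -1.1488 + 0.0425i, |z|^2 = 1.3215
Iter 12: z = 0.1529 + -0.0387i, |z|^2 = 0.0249
Iter 13: z = -1.1431 + 0.0472i, |z|^2 = 1.3090
Iter 14: z = 0.1395 + -0.0489i, |z|^2 = 0.0218
Iter 15: z = -1.1479 + 0.0454i, |z|^2 = 1.3198
Did not escape in 16 iterations → in set

Answer: yes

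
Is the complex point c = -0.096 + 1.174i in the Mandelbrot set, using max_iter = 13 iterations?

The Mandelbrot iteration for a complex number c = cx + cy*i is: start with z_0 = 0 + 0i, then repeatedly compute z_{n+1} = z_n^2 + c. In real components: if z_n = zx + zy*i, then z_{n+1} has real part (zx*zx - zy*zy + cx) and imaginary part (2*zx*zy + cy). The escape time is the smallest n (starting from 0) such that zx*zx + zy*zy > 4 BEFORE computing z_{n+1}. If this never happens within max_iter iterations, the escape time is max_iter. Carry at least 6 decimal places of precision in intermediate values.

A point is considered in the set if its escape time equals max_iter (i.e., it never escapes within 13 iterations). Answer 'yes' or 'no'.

z_0 = 0 + 0i, c = -0.0960 + 1.1740i
Iter 1: z = -0.0960 + 1.1740i, |z|^2 = 1.3875
Iter 2: z = -1.4651 + 0.9486i, |z|^2 = 3.0462
Iter 3: z = 1.1506 + -1.6055i, |z|^2 = 3.9014
Iter 4: z = -1.3498 + -2.5205i, |z|^2 = 8.1746
Escaped at iteration 4

Answer: no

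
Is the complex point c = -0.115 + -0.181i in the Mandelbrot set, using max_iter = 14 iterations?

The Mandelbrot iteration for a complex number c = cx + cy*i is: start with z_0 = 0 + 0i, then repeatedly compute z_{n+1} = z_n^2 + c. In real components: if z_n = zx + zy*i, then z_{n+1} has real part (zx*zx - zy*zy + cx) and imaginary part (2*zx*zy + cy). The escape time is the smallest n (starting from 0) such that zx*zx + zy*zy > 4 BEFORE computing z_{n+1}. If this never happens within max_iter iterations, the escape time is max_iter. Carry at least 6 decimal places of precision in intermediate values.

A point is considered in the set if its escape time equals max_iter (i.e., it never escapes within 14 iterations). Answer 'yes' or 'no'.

Answer: yes

Derivation:
z_0 = 0 + 0i, c = -0.1150 + -0.1810i
Iter 1: z = -0.1150 + -0.1810i, |z|^2 = 0.0460
Iter 2: z = -0.1345 + -0.1394i, |z|^2 = 0.0375
Iter 3: z = -0.1163 + -0.1435i, |z|^2 = 0.0341
Iter 4: z = -0.1221 + -0.1476i, |z|^2 = 0.0367
Iter 5: z = -0.1219 + -0.1450i, |z|^2 = 0.0359
Iter 6: z = -0.1212 + -0.1457i, |z|^2 = 0.0359
Iter 7: z = -0.1215 + -0.1457i, |z|^2 = 0.0360
Iter 8: z = -0.1215 + -0.1456i, |z|^2 = 0.0359
Iter 9: z = -0.1214 + -0.1456i, |z|^2 = 0.0360
Iter 10: z = -0.1215 + -0.1456i, |z|^2 = 0.0360
Iter 11: z = -0.1215 + -0.1456i, |z|^2 = 0.0360
Iter 12: z = -0.1215 + -0.1456i, |z|^2 = 0.0360
Iter 13: z = -0.1215 + -0.1456i, |z|^2 = 0.0360
Did not escape in 14 iterations → in set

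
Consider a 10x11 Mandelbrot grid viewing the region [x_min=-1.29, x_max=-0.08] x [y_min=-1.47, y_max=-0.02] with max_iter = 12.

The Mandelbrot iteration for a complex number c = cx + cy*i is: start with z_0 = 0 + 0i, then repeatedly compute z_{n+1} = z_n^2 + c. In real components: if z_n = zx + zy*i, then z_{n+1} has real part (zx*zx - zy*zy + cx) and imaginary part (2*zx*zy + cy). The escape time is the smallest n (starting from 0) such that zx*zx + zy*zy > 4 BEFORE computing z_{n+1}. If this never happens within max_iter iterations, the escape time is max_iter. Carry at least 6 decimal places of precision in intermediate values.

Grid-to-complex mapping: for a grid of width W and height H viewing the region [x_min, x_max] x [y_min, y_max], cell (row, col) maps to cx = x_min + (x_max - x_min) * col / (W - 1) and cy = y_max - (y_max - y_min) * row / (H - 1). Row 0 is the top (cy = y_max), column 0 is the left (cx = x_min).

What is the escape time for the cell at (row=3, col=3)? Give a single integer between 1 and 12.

z_0 = 0 + 0i, c = -0.8867 + -0.4550i
Iter 1: z = -0.8867 + -0.4550i, |z|^2 = 0.9932
Iter 2: z = -0.3075 + 0.3519i, |z|^2 = 0.2184
Iter 3: z = -0.9159 + -0.6714i, |z|^2 = 1.2897
Iter 4: z = -0.4986 + 0.7749i, |z|^2 = 0.8490
Iter 5: z = -1.2386 + -1.2277i, |z|^2 = 3.0412
Iter 6: z = -0.8598 + 2.5861i, |z|^2 = 7.4272
Escaped at iteration 6

Answer: 6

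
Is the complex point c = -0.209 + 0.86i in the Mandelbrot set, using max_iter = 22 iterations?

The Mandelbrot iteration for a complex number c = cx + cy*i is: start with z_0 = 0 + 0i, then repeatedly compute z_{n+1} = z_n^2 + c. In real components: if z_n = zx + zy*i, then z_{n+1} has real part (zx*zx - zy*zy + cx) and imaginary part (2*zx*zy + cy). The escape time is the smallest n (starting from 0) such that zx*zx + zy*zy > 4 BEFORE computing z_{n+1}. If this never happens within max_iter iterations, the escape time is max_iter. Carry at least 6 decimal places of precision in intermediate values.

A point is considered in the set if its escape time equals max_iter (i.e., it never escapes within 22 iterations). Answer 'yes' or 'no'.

z_0 = 0 + 0i, c = -0.2090 + 0.8600i
Iter 1: z = -0.2090 + 0.8600i, |z|^2 = 0.7833
Iter 2: z = -0.9049 + 0.5005i, |z|^2 = 1.0694
Iter 3: z = 0.3594 + -0.0459i, |z|^2 = 0.1312
Iter 4: z = -0.0820 + 0.8270i, |z|^2 = 0.6907
Iter 5: z = -0.8863 + 0.7244i, |z|^2 = 1.3103
Iter 6: z = 0.0517 + -0.4241i, |z|^2 = 0.1825
Iter 7: z = -0.3862 + 0.8162i, |z|^2 = 0.8152
Iter 8: z = -0.7260 + 0.2297i, |z|^2 = 0.5798
Iter 9: z = 0.2653 + 0.5266i, |z|^2 = 0.3476
Iter 10: z = -0.4159 + 1.1394i, |z|^2 = 1.4712
Iter 11: z = -1.3343 + -0.0877i, |z|^2 = 1.7880
Iter 12: z = 1.5636 + 1.0940i, |z|^2 = 3.6417
Iter 13: z = 1.0390 + 4.2812i, |z|^2 = 19.4079
Escaped at iteration 13

Answer: no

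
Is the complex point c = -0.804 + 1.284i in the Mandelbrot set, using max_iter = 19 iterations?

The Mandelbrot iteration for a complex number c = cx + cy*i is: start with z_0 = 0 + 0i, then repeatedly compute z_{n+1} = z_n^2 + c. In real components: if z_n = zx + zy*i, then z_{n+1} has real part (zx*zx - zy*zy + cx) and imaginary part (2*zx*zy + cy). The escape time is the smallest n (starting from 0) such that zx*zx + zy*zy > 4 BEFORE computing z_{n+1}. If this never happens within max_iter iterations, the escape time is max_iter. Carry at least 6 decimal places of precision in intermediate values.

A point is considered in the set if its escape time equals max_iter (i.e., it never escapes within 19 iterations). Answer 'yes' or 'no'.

Answer: no

Derivation:
z_0 = 0 + 0i, c = -0.8040 + 1.2840i
Iter 1: z = -0.8040 + 1.2840i, |z|^2 = 2.2951
Iter 2: z = -1.8062 + -0.7807i, |z|^2 = 3.8720
Iter 3: z = 1.8491 + 4.1042i, |z|^2 = 20.2631
Escaped at iteration 3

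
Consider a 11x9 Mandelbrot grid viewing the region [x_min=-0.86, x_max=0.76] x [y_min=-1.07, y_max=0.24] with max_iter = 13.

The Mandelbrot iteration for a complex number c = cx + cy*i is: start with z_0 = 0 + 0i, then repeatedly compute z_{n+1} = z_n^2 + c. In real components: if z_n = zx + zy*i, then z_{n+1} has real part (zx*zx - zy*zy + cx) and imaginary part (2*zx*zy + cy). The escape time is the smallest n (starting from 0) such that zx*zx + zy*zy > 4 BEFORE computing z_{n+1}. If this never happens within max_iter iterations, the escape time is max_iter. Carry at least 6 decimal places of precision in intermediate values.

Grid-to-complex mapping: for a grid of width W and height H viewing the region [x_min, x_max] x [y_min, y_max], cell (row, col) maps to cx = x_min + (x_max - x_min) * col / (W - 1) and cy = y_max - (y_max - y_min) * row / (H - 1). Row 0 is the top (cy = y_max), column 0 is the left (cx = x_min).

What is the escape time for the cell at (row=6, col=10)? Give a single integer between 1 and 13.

z_0 = 0 + 0i, c = 0.7600 + -0.7425i
Iter 1: z = 0.7600 + -0.7425i, |z|^2 = 1.1289
Iter 2: z = 0.7863 + -1.8711i, |z|^2 = 4.1193
Escaped at iteration 2

Answer: 2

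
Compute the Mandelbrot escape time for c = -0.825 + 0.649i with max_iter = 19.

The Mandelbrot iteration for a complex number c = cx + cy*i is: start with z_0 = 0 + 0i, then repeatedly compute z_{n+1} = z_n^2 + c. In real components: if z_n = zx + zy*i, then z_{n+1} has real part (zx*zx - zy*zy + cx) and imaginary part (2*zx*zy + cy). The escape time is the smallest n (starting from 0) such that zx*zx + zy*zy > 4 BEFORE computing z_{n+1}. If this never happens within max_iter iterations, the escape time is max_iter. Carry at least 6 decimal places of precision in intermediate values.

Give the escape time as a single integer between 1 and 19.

Answer: 5

Derivation:
z_0 = 0 + 0i, c = -0.8250 + 0.6490i
Iter 1: z = -0.8250 + 0.6490i, |z|^2 = 1.1018
Iter 2: z = -0.5656 + -0.4219i, |z|^2 = 0.4978
Iter 3: z = -0.6831 + 1.1262i, |z|^2 = 1.7349
Iter 4: z = -1.6267 + -0.8895i, |z|^2 = 3.4373
Iter 5: z = 1.0298 + 3.5430i, |z|^2 = 13.6132
Escaped at iteration 5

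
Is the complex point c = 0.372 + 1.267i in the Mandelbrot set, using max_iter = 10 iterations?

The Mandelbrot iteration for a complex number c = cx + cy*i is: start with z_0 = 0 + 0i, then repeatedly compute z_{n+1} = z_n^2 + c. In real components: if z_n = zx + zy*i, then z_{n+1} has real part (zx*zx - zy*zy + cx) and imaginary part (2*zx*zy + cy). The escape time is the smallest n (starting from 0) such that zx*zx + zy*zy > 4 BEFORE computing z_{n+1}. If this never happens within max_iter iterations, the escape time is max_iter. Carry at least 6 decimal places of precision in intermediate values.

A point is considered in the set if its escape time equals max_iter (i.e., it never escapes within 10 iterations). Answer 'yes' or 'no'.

z_0 = 0 + 0i, c = 0.3720 + 1.2670i
Iter 1: z = 0.3720 + 1.2670i, |z|^2 = 1.7437
Iter 2: z = -1.0949 + 2.2096i, |z|^2 = 6.0814
Escaped at iteration 2

Answer: no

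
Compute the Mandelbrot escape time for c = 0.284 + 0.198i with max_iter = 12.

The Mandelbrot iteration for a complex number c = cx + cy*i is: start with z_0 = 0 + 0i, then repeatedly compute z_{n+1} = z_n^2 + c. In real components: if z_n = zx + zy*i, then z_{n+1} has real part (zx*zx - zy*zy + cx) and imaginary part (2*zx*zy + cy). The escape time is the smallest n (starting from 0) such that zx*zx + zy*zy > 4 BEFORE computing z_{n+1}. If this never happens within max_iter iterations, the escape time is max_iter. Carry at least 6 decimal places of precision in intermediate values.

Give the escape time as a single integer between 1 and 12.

Answer: 12

Derivation:
z_0 = 0 + 0i, c = 0.2840 + 0.1980i
Iter 1: z = 0.2840 + 0.1980i, |z|^2 = 0.1199
Iter 2: z = 0.3255 + 0.3105i, |z|^2 = 0.2023
Iter 3: z = 0.2935 + 0.4001i, |z|^2 = 0.2462
Iter 4: z = 0.2101 + 0.4329i, |z|^2 = 0.2315
Iter 5: z = 0.1408 + 0.3799i, |z|^2 = 0.1641
Iter 6: z = 0.1595 + 0.3049i, |z|^2 = 0.1184
Iter 7: z = 0.2164 + 0.2953i, |z|^2 = 0.1340
Iter 8: z = 0.2437 + 0.3258i, |z|^2 = 0.1655
Iter 9: z = 0.2372 + 0.3568i, |z|^2 = 0.1836
Iter 10: z = 0.2130 + 0.3673i, |z|^2 = 0.1802
Iter 11: z = 0.1945 + 0.3544i, |z|^2 = 0.1634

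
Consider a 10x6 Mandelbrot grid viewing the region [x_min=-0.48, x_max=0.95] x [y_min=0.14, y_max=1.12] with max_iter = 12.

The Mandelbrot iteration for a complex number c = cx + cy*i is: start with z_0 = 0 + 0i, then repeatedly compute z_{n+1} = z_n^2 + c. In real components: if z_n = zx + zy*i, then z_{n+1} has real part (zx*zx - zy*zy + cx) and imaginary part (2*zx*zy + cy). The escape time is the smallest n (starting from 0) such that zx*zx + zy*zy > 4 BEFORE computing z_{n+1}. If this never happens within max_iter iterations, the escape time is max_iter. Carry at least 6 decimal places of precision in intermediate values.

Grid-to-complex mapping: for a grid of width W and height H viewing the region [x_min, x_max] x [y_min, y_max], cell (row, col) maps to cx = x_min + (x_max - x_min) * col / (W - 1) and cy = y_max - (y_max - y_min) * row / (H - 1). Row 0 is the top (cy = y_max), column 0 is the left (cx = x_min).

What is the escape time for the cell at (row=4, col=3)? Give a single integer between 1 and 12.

z_0 = 0 + 0i, c = -0.0033 + 0.3360i
Iter 1: z = -0.0033 + 0.3360i, |z|^2 = 0.1129
Iter 2: z = -0.1162 + 0.3338i, |z|^2 = 0.1249
Iter 3: z = -0.1012 + 0.2584i, |z|^2 = 0.0770
Iter 4: z = -0.0599 + 0.2837i, |z|^2 = 0.0841
Iter 5: z = -0.0802 + 0.3020i, |z|^2 = 0.0977
Iter 6: z = -0.0881 + 0.2875i, |z|^2 = 0.0904
Iter 7: z = -0.0782 + 0.2853i, |z|^2 = 0.0875
Iter 8: z = -0.0786 + 0.2913i, |z|^2 = 0.0911
Iter 9: z = -0.0820 + 0.2902i, |z|^2 = 0.0909
Iter 10: z = -0.0808 + 0.2884i, |z|^2 = 0.0897
Iter 11: z = -0.0800 + 0.2894i, |z|^2 = 0.0901

Answer: 12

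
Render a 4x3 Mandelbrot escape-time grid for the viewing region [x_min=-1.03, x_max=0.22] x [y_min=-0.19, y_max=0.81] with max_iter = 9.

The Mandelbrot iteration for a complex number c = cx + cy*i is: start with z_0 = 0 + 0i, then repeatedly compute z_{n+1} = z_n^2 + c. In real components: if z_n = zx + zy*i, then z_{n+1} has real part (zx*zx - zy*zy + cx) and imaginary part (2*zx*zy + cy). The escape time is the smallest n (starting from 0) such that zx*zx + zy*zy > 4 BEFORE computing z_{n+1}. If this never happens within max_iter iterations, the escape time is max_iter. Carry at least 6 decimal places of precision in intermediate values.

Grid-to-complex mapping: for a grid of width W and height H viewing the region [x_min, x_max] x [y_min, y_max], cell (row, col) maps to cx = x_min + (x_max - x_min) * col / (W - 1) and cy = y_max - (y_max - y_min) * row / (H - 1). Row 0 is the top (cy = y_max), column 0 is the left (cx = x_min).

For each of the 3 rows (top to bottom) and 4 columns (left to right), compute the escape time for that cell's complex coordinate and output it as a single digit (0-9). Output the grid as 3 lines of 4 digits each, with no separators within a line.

(row=0, col=0): c = -1.0300 + 0.8100i → escape time 3
(row=0, col=1): c = -0.6133 + 0.8100i → escape time 4
(row=0, col=2): c = -0.1967 + 0.8100i → escape time 9
(row=0, col=3): c = 0.2200 + 0.8100i → escape time 5
(row=1, col=0): c = -1.0300 + 0.3100i → escape time 9
(row=1, col=1): c = -0.6133 + 0.3100i → escape time 9
(row=1, col=2): c = -0.1967 + 0.3100i → escape time 9
(row=1, col=3): c = 0.2200 + 0.3100i → escape time 9
(row=2, col=0): c = -1.0300 + -0.1900i → escape time 9
(row=2, col=1): c = -0.6133 + -0.1900i → escape time 9
(row=2, col=2): c = -0.1967 + -0.1900i → escape time 9
(row=2, col=3): c = 0.2200 + -0.1900i → escape time 9

Answer: 3495
9999
9999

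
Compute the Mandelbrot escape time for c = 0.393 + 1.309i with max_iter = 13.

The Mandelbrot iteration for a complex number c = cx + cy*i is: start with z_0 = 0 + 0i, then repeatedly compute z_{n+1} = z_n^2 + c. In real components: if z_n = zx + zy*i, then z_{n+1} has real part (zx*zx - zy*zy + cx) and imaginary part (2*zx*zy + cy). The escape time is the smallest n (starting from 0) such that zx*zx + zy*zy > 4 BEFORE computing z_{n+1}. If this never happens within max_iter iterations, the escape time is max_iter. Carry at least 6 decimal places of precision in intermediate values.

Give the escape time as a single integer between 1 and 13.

Answer: 2

Derivation:
z_0 = 0 + 0i, c = 0.3930 + 1.3090i
Iter 1: z = 0.3930 + 1.3090i, |z|^2 = 1.8679
Iter 2: z = -1.1660 + 2.3379i, |z|^2 = 6.8253
Escaped at iteration 2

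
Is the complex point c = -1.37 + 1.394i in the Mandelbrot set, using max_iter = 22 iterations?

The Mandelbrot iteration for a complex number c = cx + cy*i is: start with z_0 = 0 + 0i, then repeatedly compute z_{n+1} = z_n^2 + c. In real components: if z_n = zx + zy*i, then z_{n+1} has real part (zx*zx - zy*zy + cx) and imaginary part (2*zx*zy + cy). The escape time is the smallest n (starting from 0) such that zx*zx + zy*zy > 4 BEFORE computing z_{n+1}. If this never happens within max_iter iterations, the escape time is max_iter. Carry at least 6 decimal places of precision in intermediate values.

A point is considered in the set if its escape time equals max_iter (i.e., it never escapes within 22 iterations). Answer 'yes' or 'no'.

z_0 = 0 + 0i, c = -1.3700 + 1.3940i
Iter 1: z = -1.3700 + 1.3940i, |z|^2 = 3.8201
Iter 2: z = -1.4363 + -2.4256i, |z|^2 = 7.9464
Escaped at iteration 2

Answer: no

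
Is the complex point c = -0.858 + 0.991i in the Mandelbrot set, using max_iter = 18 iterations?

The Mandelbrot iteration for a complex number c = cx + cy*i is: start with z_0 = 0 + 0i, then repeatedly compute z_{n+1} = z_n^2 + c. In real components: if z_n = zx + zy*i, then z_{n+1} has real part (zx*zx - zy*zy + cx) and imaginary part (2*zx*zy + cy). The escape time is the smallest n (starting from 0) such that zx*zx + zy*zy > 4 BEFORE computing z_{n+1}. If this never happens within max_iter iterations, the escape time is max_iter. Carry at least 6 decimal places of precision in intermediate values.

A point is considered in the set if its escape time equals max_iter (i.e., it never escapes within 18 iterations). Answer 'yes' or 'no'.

Answer: no

Derivation:
z_0 = 0 + 0i, c = -0.8580 + 0.9910i
Iter 1: z = -0.8580 + 0.9910i, |z|^2 = 1.7182
Iter 2: z = -1.1039 + -0.7096i, |z|^2 = 1.7221
Iter 3: z = -0.1428 + 2.5576i, |z|^2 = 6.5616
Escaped at iteration 3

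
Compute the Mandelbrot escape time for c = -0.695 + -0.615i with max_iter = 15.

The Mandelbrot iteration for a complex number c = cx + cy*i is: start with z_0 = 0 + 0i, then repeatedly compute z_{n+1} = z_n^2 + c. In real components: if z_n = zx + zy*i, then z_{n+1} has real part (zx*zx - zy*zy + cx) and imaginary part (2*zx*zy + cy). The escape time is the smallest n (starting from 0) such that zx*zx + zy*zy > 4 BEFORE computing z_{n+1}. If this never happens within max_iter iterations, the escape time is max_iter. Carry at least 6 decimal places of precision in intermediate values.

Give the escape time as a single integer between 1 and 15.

z_0 = 0 + 0i, c = -0.6950 + -0.6150i
Iter 1: z = -0.6950 + -0.6150i, |z|^2 = 0.8612
Iter 2: z = -0.5902 + 0.2398i, |z|^2 = 0.4059
Iter 3: z = -0.4042 + -0.8981i, |z|^2 = 0.9700
Iter 4: z = -1.3382 + 0.1110i, |z|^2 = 1.8032
Iter 5: z = 1.0836 + -0.9122i, |z|^2 = 2.0062
Iter 6: z = -0.3529 + -2.5918i, |z|^2 = 6.8419
Escaped at iteration 6

Answer: 6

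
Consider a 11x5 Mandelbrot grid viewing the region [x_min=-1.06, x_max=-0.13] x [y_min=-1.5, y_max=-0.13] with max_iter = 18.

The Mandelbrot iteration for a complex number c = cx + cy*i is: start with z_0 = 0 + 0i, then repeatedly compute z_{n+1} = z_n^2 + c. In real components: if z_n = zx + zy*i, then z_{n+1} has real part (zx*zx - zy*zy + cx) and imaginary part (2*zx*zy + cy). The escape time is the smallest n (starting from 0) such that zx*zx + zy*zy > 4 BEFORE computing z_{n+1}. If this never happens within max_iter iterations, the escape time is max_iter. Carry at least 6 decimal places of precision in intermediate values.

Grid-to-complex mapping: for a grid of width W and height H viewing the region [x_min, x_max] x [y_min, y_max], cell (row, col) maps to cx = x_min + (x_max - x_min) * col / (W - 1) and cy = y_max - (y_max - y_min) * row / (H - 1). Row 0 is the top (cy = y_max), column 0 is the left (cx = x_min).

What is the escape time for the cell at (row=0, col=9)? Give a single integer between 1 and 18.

Answer: 18

Derivation:
z_0 = 0 + 0i, c = -0.2230 + -0.1300i
Iter 1: z = -0.2230 + -0.1300i, |z|^2 = 0.0666
Iter 2: z = -0.1902 + -0.0720i, |z|^2 = 0.0414
Iter 3: z = -0.1920 + -0.1026i, |z|^2 = 0.0474
Iter 4: z = -0.1967 + -0.0906i, |z|^2 = 0.0469
Iter 5: z = -0.1925 + -0.0944i, |z|^2 = 0.0460
Iter 6: z = -0.1948 + -0.0937i, |z|^2 = 0.0467
Iter 7: z = -0.1938 + -0.0935i, |z|^2 = 0.0463
Iter 8: z = -0.1942 + -0.0938i, |z|^2 = 0.0465
Iter 9: z = -0.1941 + -0.0936i, |z|^2 = 0.0464
Iter 10: z = -0.1941 + -0.0937i, |z|^2 = 0.0464
Iter 11: z = -0.1941 + -0.0936i, |z|^2 = 0.0464
Iter 12: z = -0.1941 + -0.0936i, |z|^2 = 0.0464
Iter 13: z = -0.1941 + -0.0936i, |z|^2 = 0.0464
Iter 14: z = -0.1941 + -0.0936i, |z|^2 = 0.0464
Iter 15: z = -0.1941 + -0.0936i, |z|^2 = 0.0464
Iter 16: z = -0.1941 + -0.0936i, |z|^2 = 0.0464
Iter 17: z = -0.1941 + -0.0936i, |z|^2 = 0.0464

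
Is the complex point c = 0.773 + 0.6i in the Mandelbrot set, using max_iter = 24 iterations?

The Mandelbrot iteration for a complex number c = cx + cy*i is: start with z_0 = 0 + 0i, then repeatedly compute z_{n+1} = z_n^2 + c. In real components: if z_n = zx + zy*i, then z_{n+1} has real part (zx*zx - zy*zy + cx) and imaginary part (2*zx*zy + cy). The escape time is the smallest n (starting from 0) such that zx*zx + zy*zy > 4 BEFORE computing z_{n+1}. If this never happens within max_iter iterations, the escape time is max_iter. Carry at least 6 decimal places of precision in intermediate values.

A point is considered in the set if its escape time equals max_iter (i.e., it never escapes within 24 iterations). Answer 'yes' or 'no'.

z_0 = 0 + 0i, c = 0.7730 + 0.6000i
Iter 1: z = 0.7730 + 0.6000i, |z|^2 = 0.9575
Iter 2: z = 1.0105 + 1.5276i, |z|^2 = 3.3547
Iter 3: z = -0.5394 + 3.6874i, |z|^2 = 13.8876
Escaped at iteration 3

Answer: no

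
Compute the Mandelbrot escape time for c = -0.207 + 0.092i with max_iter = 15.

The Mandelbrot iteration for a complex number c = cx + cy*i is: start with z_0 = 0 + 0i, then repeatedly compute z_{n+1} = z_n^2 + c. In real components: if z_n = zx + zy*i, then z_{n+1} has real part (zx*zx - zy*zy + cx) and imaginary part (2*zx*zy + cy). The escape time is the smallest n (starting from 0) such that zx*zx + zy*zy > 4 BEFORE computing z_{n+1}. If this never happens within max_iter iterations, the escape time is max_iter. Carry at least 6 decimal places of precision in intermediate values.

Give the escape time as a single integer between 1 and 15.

z_0 = 0 + 0i, c = -0.2070 + 0.0920i
Iter 1: z = -0.2070 + 0.0920i, |z|^2 = 0.0513
Iter 2: z = -0.1726 + 0.0539i, |z|^2 = 0.0327
Iter 3: z = -0.1801 + 0.0734i, |z|^2 = 0.0378
Iter 4: z = -0.1799 + 0.0656i, |z|^2 = 0.0367
Iter 5: z = -0.1789 + 0.0684i, |z|^2 = 0.0367
Iter 6: z = -0.1797 + 0.0675i, |z|^2 = 0.0368
Iter 7: z = -0.1793 + 0.0677i, |z|^2 = 0.0367
Iter 8: z = -0.1794 + 0.0677i, |z|^2 = 0.0368
Iter 9: z = -0.1794 + 0.0677i, |z|^2 = 0.0368
Iter 10: z = -0.1794 + 0.0677i, |z|^2 = 0.0368
Iter 11: z = -0.1794 + 0.0677i, |z|^2 = 0.0368
Iter 12: z = -0.1794 + 0.0677i, |z|^2 = 0.0368
Iter 13: z = -0.1794 + 0.0677i, |z|^2 = 0.0368
Iter 14: z = -0.1794 + 0.0677i, |z|^2 = 0.0368

Answer: 15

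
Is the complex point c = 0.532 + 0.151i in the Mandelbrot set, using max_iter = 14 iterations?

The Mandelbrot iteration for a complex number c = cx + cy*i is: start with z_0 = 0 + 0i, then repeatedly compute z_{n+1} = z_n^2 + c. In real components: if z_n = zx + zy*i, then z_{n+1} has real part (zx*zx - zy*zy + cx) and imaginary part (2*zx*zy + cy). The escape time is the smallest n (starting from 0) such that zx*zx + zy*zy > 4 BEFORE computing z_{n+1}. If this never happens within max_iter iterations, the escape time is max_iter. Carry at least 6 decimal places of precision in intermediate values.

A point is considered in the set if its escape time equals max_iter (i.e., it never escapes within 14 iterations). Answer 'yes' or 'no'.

z_0 = 0 + 0i, c = 0.5320 + 0.1510i
Iter 1: z = 0.5320 + 0.1510i, |z|^2 = 0.3058
Iter 2: z = 0.7922 + 0.3117i, |z|^2 = 0.7248
Iter 3: z = 1.0625 + 0.6448i, |z|^2 = 1.5447
Iter 4: z = 1.2451 + 1.5212i, |z|^2 = 3.8643
Iter 5: z = -0.2318 + 3.9391i, |z|^2 = 15.5700
Escaped at iteration 5

Answer: no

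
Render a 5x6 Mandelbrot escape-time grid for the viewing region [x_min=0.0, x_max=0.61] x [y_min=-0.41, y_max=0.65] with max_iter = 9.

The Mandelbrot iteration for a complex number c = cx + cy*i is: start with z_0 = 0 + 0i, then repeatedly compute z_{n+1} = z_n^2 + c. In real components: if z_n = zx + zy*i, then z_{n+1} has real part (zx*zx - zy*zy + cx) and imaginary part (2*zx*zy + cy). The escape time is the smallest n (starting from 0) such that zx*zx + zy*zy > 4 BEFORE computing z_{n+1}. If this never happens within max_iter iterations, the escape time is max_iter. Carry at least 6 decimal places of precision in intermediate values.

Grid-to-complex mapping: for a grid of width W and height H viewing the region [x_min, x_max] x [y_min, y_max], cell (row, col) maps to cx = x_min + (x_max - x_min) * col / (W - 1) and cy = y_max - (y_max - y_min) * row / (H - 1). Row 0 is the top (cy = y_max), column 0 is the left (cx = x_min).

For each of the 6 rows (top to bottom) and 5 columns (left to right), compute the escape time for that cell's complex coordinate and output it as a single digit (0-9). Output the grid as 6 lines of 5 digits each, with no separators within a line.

Answer: 99853
99964
99974
99954
99974
99994

Derivation:
(row=0, col=0): c = 0.0000 + 0.6500i → escape time 9
(row=0, col=1): c = 0.1525 + 0.6500i → escape time 9
(row=0, col=2): c = 0.3050 + 0.6500i → escape time 8
(row=0, col=3): c = 0.4575 + 0.6500i → escape time 5
(row=0, col=4): c = 0.6100 + 0.6500i → escape time 3
(row=1, col=0): c = 0.0000 + 0.4380i → escape time 9
(row=1, col=1): c = 0.1525 + 0.4380i → escape time 9
(row=1, col=2): c = 0.3050 + 0.4380i → escape time 9
(row=1, col=3): c = 0.4575 + 0.4380i → escape time 6
(row=1, col=4): c = 0.6100 + 0.4380i → escape time 4
(row=2, col=0): c = 0.0000 + 0.2260i → escape time 9
(row=2, col=1): c = 0.1525 + 0.2260i → escape time 9
(row=2, col=2): c = 0.3050 + 0.2260i → escape time 9
(row=2, col=3): c = 0.4575 + 0.2260i → escape time 7
(row=2, col=4): c = 0.6100 + 0.2260i → escape time 4
(row=3, col=0): c = 0.0000 + 0.0140i → escape time 9
(row=3, col=1): c = 0.1525 + 0.0140i → escape time 9
(row=3, col=2): c = 0.3050 + 0.0140i → escape time 9
(row=3, col=3): c = 0.4575 + 0.0140i → escape time 5
(row=3, col=4): c = 0.6100 + 0.0140i → escape time 4
(row=4, col=0): c = 0.0000 + -0.1980i → escape time 9
(row=4, col=1): c = 0.1525 + -0.1980i → escape time 9
(row=4, col=2): c = 0.3050 + -0.1980i → escape time 9
(row=4, col=3): c = 0.4575 + -0.1980i → escape time 7
(row=4, col=4): c = 0.6100 + -0.1980i → escape time 4
(row=5, col=0): c = 0.0000 + -0.4100i → escape time 9
(row=5, col=1): c = 0.1525 + -0.4100i → escape time 9
(row=5, col=2): c = 0.3050 + -0.4100i → escape time 9
(row=5, col=3): c = 0.4575 + -0.4100i → escape time 9
(row=5, col=4): c = 0.6100 + -0.4100i → escape time 4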